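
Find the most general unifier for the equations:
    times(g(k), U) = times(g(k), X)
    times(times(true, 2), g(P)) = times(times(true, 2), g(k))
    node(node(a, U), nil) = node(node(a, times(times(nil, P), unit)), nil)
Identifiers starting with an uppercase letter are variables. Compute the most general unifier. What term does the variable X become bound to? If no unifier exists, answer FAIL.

Decompose times/2: g(k) = g(k),  U = X.
Delete trivial equation g(k) = g(k).
Bind U := X; substituting into the one remaining equation that mentions U gives: node(node(a, X), nil) = node(node(a, times(times(nil, P), unit)), nil).
Decompose times/2: times(true, 2) = times(true, 2),  g(P) = g(k).
Delete trivial equation times(true, 2) = times(true, 2).
Decompose g/1: P = k.
Bind P := k; substituting into the remaining equation gives: node(node(a, X), nil) = node(node(a, times(times(nil, k), unit)), nil).
Decompose node/2: node(a, X) = node(a, times(times(nil, k), unit)),  nil = nil.
Decompose node/2: a = a,  X = times(times(nil, k), unit).
Delete trivial equation a = a.
Bind X := times(times(nil, k), unit); no other remaining equation mentions X. Substituting into the earlier binding gives U := times(times(nil, k), unit).
Delete trivial equation nil = nil.
MGU = { U := times(times(nil, k), unit), P := k, X := times(times(nil, k), unit) }, so X := times(times(nil, k), unit).

times(times(nil, k), unit)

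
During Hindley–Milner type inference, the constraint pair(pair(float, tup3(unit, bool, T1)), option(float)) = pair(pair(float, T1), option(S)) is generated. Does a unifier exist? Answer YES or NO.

NO

Decompose pair/2: pair(float, tup3(unit, bool, T1)) = pair(float, T1),  option(float) = option(S).
Decompose pair/2: float = float,  tup3(unit, bool, T1) = T1.
Delete trivial equation float = float.
Occurs check fails: T1 occurs in tup3(unit, bool, T1); the equation T1 = tup3(unit, bool, T1) has no finite solution.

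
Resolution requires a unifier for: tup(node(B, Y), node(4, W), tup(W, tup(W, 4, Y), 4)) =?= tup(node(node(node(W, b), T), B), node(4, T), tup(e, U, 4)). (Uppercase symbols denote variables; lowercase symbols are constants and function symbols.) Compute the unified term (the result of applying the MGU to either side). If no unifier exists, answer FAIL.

Decompose tup/3: node(B, Y) =?= node(node(node(W, b), T), B),  node(4, W) =?= node(4, T),  tup(W, tup(W, 4, Y), 4) =?= tup(e, U, 4).
Decompose node/2: B =?= node(node(W, b), T),  Y =?= B.
Bind B := node(node(W, b), T); substituting into the one remaining equation that mentions B gives: Y =?= node(node(W, b), T).
Bind Y := node(node(W, b), T); substituting into the one remaining equation that mentions Y gives: tup(W, tup(W, 4, node(node(W, b), T)), 4) =?= tup(e, U, 4).
Decompose node/2: 4 =?= 4,  W =?= T.
Delete trivial equation 4 =?= 4.
Bind W := T; substituting into the remaining equation gives: tup(T, tup(T, 4, node(node(T, b), T)), 4) =?= tup(e, U, 4). Substituting into the earlier bindings gives B := node(node(T, b), T), Y := node(node(T, b), T).
Decompose tup/3: T =?= e,  tup(T, 4, node(node(T, b), T)) =?= U,  4 =?= 4.
Bind T := e; substituting into the one remaining equation that mentions T gives: tup(e, 4, node(node(e, b), e)) =?= U. Substituting into the earlier bindings gives B := node(node(e, b), e), Y := node(node(e, b), e), W := e.
Bind U := tup(e, 4, node(node(e, b), e)); no other remaining equation mentions U.
Delete trivial equation 4 =?= 4.
Applying the MGU to either side gives tup(node(node(node(e, b), e), node(node(e, b), e)), node(4, e), tup(e, tup(e, 4, node(node(e, b), e)), 4)).

tup(node(node(node(e, b), e), node(node(e, b), e)), node(4, e), tup(e, tup(e, 4, node(node(e, b), e)), 4))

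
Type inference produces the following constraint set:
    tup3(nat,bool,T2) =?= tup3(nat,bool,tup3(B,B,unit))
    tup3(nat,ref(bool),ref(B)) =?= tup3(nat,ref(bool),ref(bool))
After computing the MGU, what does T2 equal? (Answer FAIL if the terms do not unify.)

Decompose tup3/3: nat =?= nat,  bool =?= bool,  T2 =?= tup3(B,B,unit).
Delete trivial equation nat =?= nat.
Delete trivial equation bool =?= bool.
Bind T2 := tup3(B,B,unit); no other remaining equation mentions T2.
Decompose tup3/3: nat =?= nat,  ref(bool) =?= ref(bool),  ref(B) =?= ref(bool).
Delete trivial equation nat =?= nat.
Delete trivial equation ref(bool) =?= ref(bool).
Decompose ref/1: B =?= bool.
Bind B := bool. Substituting into the earlier binding gives T2 := tup3(bool,bool,unit).
MGU = { T2 := tup3(bool,bool,unit), B := bool }, so T2 := tup3(bool,bool,unit).

tup3(bool,bool,unit)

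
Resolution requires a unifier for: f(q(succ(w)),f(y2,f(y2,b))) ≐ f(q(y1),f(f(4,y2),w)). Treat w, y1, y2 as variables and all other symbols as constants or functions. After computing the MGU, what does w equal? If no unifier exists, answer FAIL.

FAIL

Decompose f/2: q(succ(w)) ≐ q(y1),  f(y2,f(y2,b)) ≐ f(f(4,y2),w).
Decompose q/1: succ(w) ≐ y1.
Bind y1 := succ(w); no other remaining equation mentions y1.
Decompose f/2: y2 ≐ f(4,y2),  f(y2,b) ≐ w.
Occurs check fails: y2 occurs in f(4,y2); the equation y2 ≐ f(4,y2) has no finite solution.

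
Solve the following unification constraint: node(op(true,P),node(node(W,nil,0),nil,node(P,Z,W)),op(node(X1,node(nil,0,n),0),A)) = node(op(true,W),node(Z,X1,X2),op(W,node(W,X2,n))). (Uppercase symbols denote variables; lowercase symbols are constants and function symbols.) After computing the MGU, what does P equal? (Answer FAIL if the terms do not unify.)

node(nil,node(nil,0,n),0)

Decompose node/3: op(true,P) = op(true,W),  node(node(W,nil,0),nil,node(P,Z,W)) = node(Z,X1,X2),  op(node(X1,node(nil,0,n),0),A) = op(W,node(W,X2,n)).
Decompose op/2: true = true,  P = W.
Delete trivial equation true = true.
Bind P := W; substituting into the one remaining equation that mentions P gives: node(node(W,nil,0),nil,node(W,Z,W)) = node(Z,X1,X2).
Decompose node/3: node(W,nil,0) = Z,  nil = X1,  node(W,Z,W) = X2.
Bind Z := node(W,nil,0); substituting into the one remaining equation that mentions Z gives: node(W,node(W,nil,0),W) = X2.
Bind X1 := nil; substituting into the one remaining equation that mentions X1 gives: op(node(nil,node(nil,0,n),0),A) = op(W,node(W,X2,n)).
Bind X2 := node(W,node(W,nil,0),W); substituting into the remaining equation gives: op(node(nil,node(nil,0,n),0),A) = op(W,node(W,node(W,node(W,nil,0),W),n)).
Decompose op/2: node(nil,node(nil,0,n),0) = W,  A = node(W,node(W,node(W,nil,0),W),n).
Bind W := node(nil,node(nil,0,n),0); substituting into the remaining equation gives: A = node(node(nil,node(nil,0,n),0),node(node(nil,node(nil,0,n),0),node(node(nil,node(nil,0,n),0),nil,0),node(nil,node(nil,0,n),0)),n). Substituting into the earlier bindings gives P := node(nil,node(nil,0,n),0), Z := node(node(nil,node(nil,0,n),0),nil,0), X2 := node(node(nil,node(nil,0,n),0),node(node(nil,node(nil,0,n),0),nil,0),node(nil,node(nil,0,n),0)).
Bind A := node(node(nil,node(nil,0,n),0),node(node(nil,node(nil,0,n),0),node(node(nil,node(nil,0,n),0),nil,0),node(nil,node(nil,0,n),0)),n).
MGU = { P ↦ node(nil,node(nil,0,n),0), Z ↦ node(node(nil,node(nil,0,n),0),nil,0), X1 ↦ nil, X2 ↦ node(node(nil,node(nil,0,n),0),node(node(nil,node(nil,0,n),0),nil,0),node(nil,node(nil,0,n),0)), W ↦ node(nil,node(nil,0,n),0), A ↦ node(node(nil,node(nil,0,n),0),node(node(nil,node(nil,0,n),0),node(node(nil,node(nil,0,n),0),nil,0),node(nil,node(nil,0,n),0)),n) }, so P ↦ node(nil,node(nil,0,n),0).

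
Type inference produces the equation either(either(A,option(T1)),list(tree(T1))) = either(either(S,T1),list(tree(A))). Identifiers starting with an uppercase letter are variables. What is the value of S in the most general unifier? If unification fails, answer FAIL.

FAIL

Decompose either/2: either(A,option(T1)) = either(S,T1),  list(tree(T1)) = list(tree(A)).
Decompose either/2: A = S,  option(T1) = T1.
Bind A := S; substituting into the one remaining equation that mentions A gives: list(tree(T1)) = list(tree(S)).
Occurs check fails: T1 occurs in option(T1); the equation T1 = option(T1) has no finite solution.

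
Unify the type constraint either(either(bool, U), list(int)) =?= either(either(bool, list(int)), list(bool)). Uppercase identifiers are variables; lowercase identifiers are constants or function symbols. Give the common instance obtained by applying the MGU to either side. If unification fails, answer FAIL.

FAIL

Decompose either/2: either(bool, U) =?= either(bool, list(int)),  list(int) =?= list(bool).
Decompose either/2: bool =?= bool,  U =?= list(int).
Delete trivial equation bool =?= bool.
Bind U := list(int); no other remaining equation mentions U.
Decompose list/1: int =?= bool.
Clash: constants int and bool differ; no unifier exists.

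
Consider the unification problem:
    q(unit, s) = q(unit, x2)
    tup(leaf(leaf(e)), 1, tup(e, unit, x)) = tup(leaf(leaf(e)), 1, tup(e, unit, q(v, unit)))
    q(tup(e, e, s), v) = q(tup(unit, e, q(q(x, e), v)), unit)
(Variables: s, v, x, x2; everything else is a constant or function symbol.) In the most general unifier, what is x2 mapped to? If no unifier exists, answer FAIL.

Decompose q/2: unit = unit,  s = x2.
Delete trivial equation unit = unit.
Bind s := x2; substituting into the one remaining equation that mentions s gives: q(tup(e, e, x2), v) = q(tup(unit, e, q(q(x, e), v)), unit).
Decompose tup/3: leaf(leaf(e)) = leaf(leaf(e)),  1 = 1,  tup(e, unit, x) = tup(e, unit, q(v, unit)).
Delete trivial equation leaf(leaf(e)) = leaf(leaf(e)).
Delete trivial equation 1 = 1.
Decompose tup/3: e = e,  unit = unit,  x = q(v, unit).
Delete trivial equation e = e.
Delete trivial equation unit = unit.
Bind x := q(v, unit); substituting into the remaining equation gives: q(tup(e, e, x2), v) = q(tup(unit, e, q(q(q(v, unit), e), v)), unit).
Decompose q/2: tup(e, e, x2) = tup(unit, e, q(q(q(v, unit), e), v)),  v = unit.
Decompose tup/3: e = unit,  e = e,  x2 = q(q(q(v, unit), e), v).
Clash: constants e and unit differ; no unifier exists.

FAIL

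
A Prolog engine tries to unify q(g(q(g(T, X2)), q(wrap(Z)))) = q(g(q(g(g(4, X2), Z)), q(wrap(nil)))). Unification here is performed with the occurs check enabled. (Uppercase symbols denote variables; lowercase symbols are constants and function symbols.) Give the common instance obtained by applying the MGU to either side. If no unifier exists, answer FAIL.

Decompose q/1: g(q(g(T, X2)), q(wrap(Z))) = g(q(g(g(4, X2), Z)), q(wrap(nil))).
Decompose g/2: q(g(T, X2)) = q(g(g(4, X2), Z)),  q(wrap(Z)) = q(wrap(nil)).
Decompose q/1: g(T, X2) = g(g(4, X2), Z).
Decompose g/2: T = g(4, X2),  X2 = Z.
Bind T := g(4, X2); no other remaining equation mentions T.
Bind X2 := Z; no other remaining equation mentions X2. Substituting into the earlier binding gives T := g(4, Z).
Decompose q/1: wrap(Z) = wrap(nil).
Decompose wrap/1: Z = nil.
Bind Z := nil. Substituting into the earlier bindings gives T := g(4, nil), X2 := nil.
Applying the MGU to either side gives q(g(q(g(g(4, nil), nil)), q(wrap(nil)))).

q(g(q(g(g(4, nil), nil)), q(wrap(nil))))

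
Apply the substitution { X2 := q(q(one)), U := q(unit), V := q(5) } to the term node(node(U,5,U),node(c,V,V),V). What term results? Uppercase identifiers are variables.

node(node(q(unit),5,q(unit)),node(c,q(5),q(5)),q(5))

Replace each occurrence of U with q(unit).
Replace each occurrence of V with q(5).
Result: node(node(q(unit),5,q(unit)),node(c,q(5),q(5)),q(5)).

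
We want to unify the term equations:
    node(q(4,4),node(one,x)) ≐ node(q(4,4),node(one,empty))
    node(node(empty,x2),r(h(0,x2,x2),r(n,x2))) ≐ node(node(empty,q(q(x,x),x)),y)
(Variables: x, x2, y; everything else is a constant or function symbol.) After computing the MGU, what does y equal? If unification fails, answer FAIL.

Decompose node/2: q(4,4) ≐ q(4,4),  node(one,x) ≐ node(one,empty).
Delete trivial equation q(4,4) ≐ q(4,4).
Decompose node/2: one ≐ one,  x ≐ empty.
Delete trivial equation one ≐ one.
Bind x := empty; substituting into the remaining equation gives: node(node(empty,x2),r(h(0,x2,x2),r(n,x2))) ≐ node(node(empty,q(q(empty,empty),empty)),y).
Decompose node/2: node(empty,x2) ≐ node(empty,q(q(empty,empty),empty)),  r(h(0,x2,x2),r(n,x2)) ≐ y.
Decompose node/2: empty ≐ empty,  x2 ≐ q(q(empty,empty),empty).
Delete trivial equation empty ≐ empty.
Bind x2 := q(q(empty,empty),empty); substituting into the remaining equation gives: r(h(0,q(q(empty,empty),empty),q(q(empty,empty),empty)),r(n,q(q(empty,empty),empty))) ≐ y.
Bind y := r(h(0,q(q(empty,empty),empty),q(q(empty,empty),empty)),r(n,q(q(empty,empty),empty))).
MGU = { x := empty, x2 := q(q(empty,empty),empty), y := r(h(0,q(q(empty,empty),empty),q(q(empty,empty),empty)),r(n,q(q(empty,empty),empty))) }, so y := r(h(0,q(q(empty,empty),empty),q(q(empty,empty),empty)),r(n,q(q(empty,empty),empty))).

r(h(0,q(q(empty,empty),empty),q(q(empty,empty),empty)),r(n,q(q(empty,empty),empty)))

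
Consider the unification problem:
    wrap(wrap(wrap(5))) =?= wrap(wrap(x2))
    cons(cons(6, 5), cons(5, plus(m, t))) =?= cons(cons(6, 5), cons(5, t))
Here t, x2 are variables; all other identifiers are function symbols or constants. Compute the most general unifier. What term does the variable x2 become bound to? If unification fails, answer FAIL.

Decompose wrap/1: wrap(wrap(5)) =?= wrap(x2).
Decompose wrap/1: wrap(5) =?= x2.
Bind x2 := wrap(5); no other remaining equation mentions x2.
Decompose cons/2: cons(6, 5) =?= cons(6, 5),  cons(5, plus(m, t)) =?= cons(5, t).
Delete trivial equation cons(6, 5) =?= cons(6, 5).
Decompose cons/2: 5 =?= 5,  plus(m, t) =?= t.
Delete trivial equation 5 =?= 5.
Occurs check fails: t occurs in plus(m, t); the equation t =?= plus(m, t) has no finite solution.

FAIL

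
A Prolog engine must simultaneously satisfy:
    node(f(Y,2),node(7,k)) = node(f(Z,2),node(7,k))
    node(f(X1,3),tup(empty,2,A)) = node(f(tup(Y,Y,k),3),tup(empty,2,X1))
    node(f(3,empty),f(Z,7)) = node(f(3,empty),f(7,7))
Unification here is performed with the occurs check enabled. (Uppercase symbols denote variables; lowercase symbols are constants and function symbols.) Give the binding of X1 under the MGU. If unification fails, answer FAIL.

tup(7,7,k)

Decompose node/2: f(Y,2) = f(Z,2),  node(7,k) = node(7,k).
Decompose f/2: Y = Z,  2 = 2.
Bind Y := Z; substituting into the one remaining equation that mentions Y gives: node(f(X1,3),tup(empty,2,A)) = node(f(tup(Z,Z,k),3),tup(empty,2,X1)).
Delete trivial equation 2 = 2.
Delete trivial equation node(7,k) = node(7,k).
Decompose node/2: f(X1,3) = f(tup(Z,Z,k),3),  tup(empty,2,A) = tup(empty,2,X1).
Decompose f/2: X1 = tup(Z,Z,k),  3 = 3.
Bind X1 := tup(Z,Z,k); substituting into the one remaining equation that mentions X1 gives: tup(empty,2,A) = tup(empty,2,tup(Z,Z,k)).
Delete trivial equation 3 = 3.
Decompose tup/3: empty = empty,  2 = 2,  A = tup(Z,Z,k).
Delete trivial equation empty = empty.
Delete trivial equation 2 = 2.
Bind A := tup(Z,Z,k); no other remaining equation mentions A.
Decompose node/2: f(3,empty) = f(3,empty),  f(Z,7) = f(7,7).
Delete trivial equation f(3,empty) = f(3,empty).
Decompose f/2: Z = 7,  7 = 7.
Bind Z := 7; no other remaining equation mentions Z. Substituting into the earlier bindings gives Y := 7, X1 := tup(7,7,k), A := tup(7,7,k).
Delete trivial equation 7 = 7.
MGU = { Y = 7, X1 = tup(7,7,k), A = tup(7,7,k), Z = 7 }, so X1 = tup(7,7,k).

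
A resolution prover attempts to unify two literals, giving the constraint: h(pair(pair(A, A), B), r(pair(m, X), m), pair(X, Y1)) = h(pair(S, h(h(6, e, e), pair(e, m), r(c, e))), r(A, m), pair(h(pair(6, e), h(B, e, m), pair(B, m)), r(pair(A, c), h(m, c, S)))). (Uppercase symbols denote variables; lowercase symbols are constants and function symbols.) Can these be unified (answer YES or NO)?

YES

Decompose h/3: pair(pair(A, A), B) = pair(S, h(h(6, e, e), pair(e, m), r(c, e))),  r(pair(m, X), m) = r(A, m),  pair(X, Y1) = pair(h(pair(6, e), h(B, e, m), pair(B, m)), r(pair(A, c), h(m, c, S))).
Decompose pair/2: pair(A, A) = S,  B = h(h(6, e, e), pair(e, m), r(c, e)).
Bind S := pair(A, A); substituting into the one remaining equation that mentions S gives: pair(X, Y1) = pair(h(pair(6, e), h(B, e, m), pair(B, m)), r(pair(A, c), h(m, c, pair(A, A)))).
Bind B := h(h(6, e, e), pair(e, m), r(c, e)); substituting into the one remaining equation that mentions B gives: pair(X, Y1) = pair(h(pair(6, e), h(h(h(6, e, e), pair(e, m), r(c, e)), e, m), pair(h(h(6, e, e), pair(e, m), r(c, e)), m)), r(pair(A, c), h(m, c, pair(A, A)))).
Decompose r/2: pair(m, X) = A,  m = m.
Bind A := pair(m, X); substituting into the one remaining equation that mentions A gives: pair(X, Y1) = pair(h(pair(6, e), h(h(h(6, e, e), pair(e, m), r(c, e)), e, m), pair(h(h(6, e, e), pair(e, m), r(c, e)), m)), r(pair(pair(m, X), c), h(m, c, pair(pair(m, X), pair(m, X))))). Substituting into the earlier binding gives S := pair(pair(m, X), pair(m, X)).
Delete trivial equation m = m.
Decompose pair/2: X = h(pair(6, e), h(h(h(6, e, e), pair(e, m), r(c, e)), e, m), pair(h(h(6, e, e), pair(e, m), r(c, e)), m)),  Y1 = r(pair(pair(m, X), c), h(m, c, pair(pair(m, X), pair(m, X)))).
Bind X := h(pair(6, e), h(h(h(6, e, e), pair(e, m), r(c, e)), e, m), pair(h(h(6, e, e), pair(e, m), r(c, e)), m)); substituting into the remaining equation gives: Y1 = r(pair(pair(m, h(pair(6, e), h(h(h(6, e, e), pair(e, m), r(c, e)), e, m), pair(h(h(6, e, e), pair(e, m), r(c, e)), m))), c), h(m, c, pair(pair(m, h(pair(6, e), h(h(h(6, e, e), pair(e, m), r(c, e)), e, m), pair(h(h(6, e, e), pair(e, m), r(c, e)), m))), pair(m, h(pair(6, e), h(h(h(6, e, e), pair(e, m), r(c, e)), e, m), pair(h(h(6, e, e), pair(e, m), r(c, e)), m)))))). Substituting into the earlier bindings gives S := pair(pair(m, h(pair(6, e), h(h(h(6, e, e), pair(e, m), r(c, e)), e, m), pair(h(h(6, e, e), pair(e, m), r(c, e)), m))), pair(m, h(pair(6, e), h(h(h(6, e, e), pair(e, m), r(c, e)), e, m), pair(h(h(6, e, e), pair(e, m), r(c, e)), m)))), A := pair(m, h(pair(6, e), h(h(h(6, e, e), pair(e, m), r(c, e)), e, m), pair(h(h(6, e, e), pair(e, m), r(c, e)), m))).
Bind Y1 := r(pair(pair(m, h(pair(6, e), h(h(h(6, e, e), pair(e, m), r(c, e)), e, m), pair(h(h(6, e, e), pair(e, m), r(c, e)), m))), c), h(m, c, pair(pair(m, h(pair(6, e), h(h(h(6, e, e), pair(e, m), r(c, e)), e, m), pair(h(h(6, e, e), pair(e, m), r(c, e)), m))), pair(m, h(pair(6, e), h(h(h(6, e, e), pair(e, m), r(c, e)), e, m), pair(h(h(6, e, e), pair(e, m), r(c, e)), m)))))).
No equations remain and no clash or occurs-check failure arose, so a unifier exists.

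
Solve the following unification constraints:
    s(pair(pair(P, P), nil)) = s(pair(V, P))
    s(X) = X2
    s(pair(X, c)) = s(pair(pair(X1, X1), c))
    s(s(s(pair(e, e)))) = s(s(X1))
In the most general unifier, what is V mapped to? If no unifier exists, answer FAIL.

Decompose s/1: pair(pair(P, P), nil) = pair(V, P).
Decompose pair/2: pair(P, P) = V,  nil = P.
Bind V := pair(P, P); no other remaining equation mentions V.
Bind P := nil; no other remaining equation mentions P. Substituting into the earlier binding gives V := pair(nil, nil).
Bind X2 := s(X); no other remaining equation mentions X2.
Decompose s/1: pair(X, c) = pair(pair(X1, X1), c).
Decompose pair/2: X = pair(X1, X1),  c = c.
Bind X := pair(X1, X1); no other remaining equation mentions X. Substituting into the earlier binding gives X2 := s(pair(X1, X1)).
Delete trivial equation c = c.
Decompose s/1: s(s(pair(e, e))) = s(X1).
Decompose s/1: s(pair(e, e)) = X1.
Bind X1 := s(pair(e, e)). Substituting into the earlier bindings gives X2 := s(pair(s(pair(e, e)), s(pair(e, e)))), X := pair(s(pair(e, e)), s(pair(e, e))).
MGU = { V := pair(nil, nil), P := nil, X2 := s(pair(s(pair(e, e)), s(pair(e, e)))), X := pair(s(pair(e, e)), s(pair(e, e))), X1 := s(pair(e, e)) }, so V := pair(nil, nil).

pair(nil, nil)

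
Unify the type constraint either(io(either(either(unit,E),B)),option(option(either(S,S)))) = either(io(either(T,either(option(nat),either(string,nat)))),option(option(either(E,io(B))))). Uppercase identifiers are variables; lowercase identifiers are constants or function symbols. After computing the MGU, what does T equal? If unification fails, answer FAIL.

Decompose either/2: io(either(either(unit,E),B)) = io(either(T,either(option(nat),either(string,nat)))),  option(option(either(S,S))) = option(option(either(E,io(B)))).
Decompose io/1: either(either(unit,E),B) = either(T,either(option(nat),either(string,nat))).
Decompose either/2: either(unit,E) = T,  B = either(option(nat),either(string,nat)).
Bind T := either(unit,E); no other remaining equation mentions T.
Bind B := either(option(nat),either(string,nat)); substituting into the remaining equation gives: option(option(either(S,S))) = option(option(either(E,io(either(option(nat),either(string,nat)))))).
Decompose option/1: option(either(S,S)) = option(either(E,io(either(option(nat),either(string,nat))))).
Decompose option/1: either(S,S) = either(E,io(either(option(nat),either(string,nat)))).
Decompose either/2: S = E,  S = io(either(option(nat),either(string,nat))).
Bind S := E; substituting into the remaining equation gives: E = io(either(option(nat),either(string,nat))).
Bind E := io(either(option(nat),either(string,nat))). Substituting into the earlier bindings gives T := either(unit,io(either(option(nat),either(string,nat)))), S := io(either(option(nat),either(string,nat))).
MGU = { T := either(unit,io(either(option(nat),either(string,nat)))), B := either(option(nat),either(string,nat)), S := io(either(option(nat),either(string,nat))), E := io(either(option(nat),either(string,nat))) }, so T := either(unit,io(either(option(nat),either(string,nat)))).

either(unit,io(either(option(nat),either(string,nat))))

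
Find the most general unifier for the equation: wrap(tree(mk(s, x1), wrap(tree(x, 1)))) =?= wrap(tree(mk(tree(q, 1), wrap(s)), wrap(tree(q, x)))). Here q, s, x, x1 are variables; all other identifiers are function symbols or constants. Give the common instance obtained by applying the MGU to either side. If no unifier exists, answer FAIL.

Decompose wrap/1: tree(mk(s, x1), wrap(tree(x, 1))) =?= tree(mk(tree(q, 1), wrap(s)), wrap(tree(q, x))).
Decompose tree/2: mk(s, x1) =?= mk(tree(q, 1), wrap(s)),  wrap(tree(x, 1)) =?= wrap(tree(q, x)).
Decompose mk/2: s =?= tree(q, 1),  x1 =?= wrap(s).
Bind s := tree(q, 1); substituting into the one remaining equation that mentions s gives: x1 =?= wrap(tree(q, 1)).
Bind x1 := wrap(tree(q, 1)); no other remaining equation mentions x1.
Decompose wrap/1: tree(x, 1) =?= tree(q, x).
Decompose tree/2: x =?= q,  1 =?= x.
Bind x := q; substituting into the remaining equation gives: 1 =?= q.
Bind q := 1. Substituting into the earlier bindings gives s := tree(1, 1), x1 := wrap(tree(1, 1)), x := 1.
Applying the MGU to either side gives wrap(tree(mk(tree(1, 1), wrap(tree(1, 1))), wrap(tree(1, 1)))).

wrap(tree(mk(tree(1, 1), wrap(tree(1, 1))), wrap(tree(1, 1))))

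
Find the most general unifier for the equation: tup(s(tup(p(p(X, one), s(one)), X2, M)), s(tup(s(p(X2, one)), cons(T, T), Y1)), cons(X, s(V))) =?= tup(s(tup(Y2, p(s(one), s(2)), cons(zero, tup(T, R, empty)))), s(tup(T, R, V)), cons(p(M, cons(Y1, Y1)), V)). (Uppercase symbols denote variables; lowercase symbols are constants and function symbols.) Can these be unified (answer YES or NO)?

Decompose tup/3: s(tup(p(p(X, one), s(one)), X2, M)) =?= s(tup(Y2, p(s(one), s(2)), cons(zero, tup(T, R, empty)))),  s(tup(s(p(X2, one)), cons(T, T), Y1)) =?= s(tup(T, R, V)),  cons(X, s(V)) =?= cons(p(M, cons(Y1, Y1)), V).
Decompose s/1: tup(p(p(X, one), s(one)), X2, M) =?= tup(Y2, p(s(one), s(2)), cons(zero, tup(T, R, empty))).
Decompose tup/3: p(p(X, one), s(one)) =?= Y2,  X2 =?= p(s(one), s(2)),  M =?= cons(zero, tup(T, R, empty)).
Bind Y2 := p(p(X, one), s(one)); no other remaining equation mentions Y2.
Bind X2 := p(s(one), s(2)); substituting into the one remaining equation that mentions X2 gives: s(tup(s(p(p(s(one), s(2)), one)), cons(T, T), Y1)) =?= s(tup(T, R, V)).
Bind M := cons(zero, tup(T, R, empty)); substituting into the one remaining equation that mentions M gives: cons(X, s(V)) =?= cons(p(cons(zero, tup(T, R, empty)), cons(Y1, Y1)), V).
Decompose s/1: tup(s(p(p(s(one), s(2)), one)), cons(T, T), Y1) =?= tup(T, R, V).
Decompose tup/3: s(p(p(s(one), s(2)), one)) =?= T,  cons(T, T) =?= R,  Y1 =?= V.
Bind T := s(p(p(s(one), s(2)), one)); substituting into the 2 remaining equations that mention T gives: cons(s(p(p(s(one), s(2)), one)), s(p(p(s(one), s(2)), one))) =?= R,  cons(X, s(V)) =?= cons(p(cons(zero, tup(s(p(p(s(one), s(2)), one)), R, empty)), cons(Y1, Y1)), V). Substituting into the earlier binding gives M := cons(zero, tup(s(p(p(s(one), s(2)), one)), R, empty)).
Bind R := cons(s(p(p(s(one), s(2)), one)), s(p(p(s(one), s(2)), one))); substituting into the one remaining equation that mentions R gives: cons(X, s(V)) =?= cons(p(cons(zero, tup(s(p(p(s(one), s(2)), one)), cons(s(p(p(s(one), s(2)), one)), s(p(p(s(one), s(2)), one))), empty)), cons(Y1, Y1)), V). Substituting into the earlier binding gives M := cons(zero, tup(s(p(p(s(one), s(2)), one)), cons(s(p(p(s(one), s(2)), one)), s(p(p(s(one), s(2)), one))), empty)).
Bind Y1 := V; substituting into the remaining equation gives: cons(X, s(V)) =?= cons(p(cons(zero, tup(s(p(p(s(one), s(2)), one)), cons(s(p(p(s(one), s(2)), one)), s(p(p(s(one), s(2)), one))), empty)), cons(V, V)), V).
Decompose cons/2: X =?= p(cons(zero, tup(s(p(p(s(one), s(2)), one)), cons(s(p(p(s(one), s(2)), one)), s(p(p(s(one), s(2)), one))), empty)), cons(V, V)),  s(V) =?= V.
Bind X := p(cons(zero, tup(s(p(p(s(one), s(2)), one)), cons(s(p(p(s(one), s(2)), one)), s(p(p(s(one), s(2)), one))), empty)), cons(V, V)); no other remaining equation mentions X. Substituting into the earlier binding gives Y2 := p(p(p(cons(zero, tup(s(p(p(s(one), s(2)), one)), cons(s(p(p(s(one), s(2)), one)), s(p(p(s(one), s(2)), one))), empty)), cons(V, V)), one), s(one)).
Occurs check fails: V occurs in s(V); the equation V =?= s(V) has no finite solution.

NO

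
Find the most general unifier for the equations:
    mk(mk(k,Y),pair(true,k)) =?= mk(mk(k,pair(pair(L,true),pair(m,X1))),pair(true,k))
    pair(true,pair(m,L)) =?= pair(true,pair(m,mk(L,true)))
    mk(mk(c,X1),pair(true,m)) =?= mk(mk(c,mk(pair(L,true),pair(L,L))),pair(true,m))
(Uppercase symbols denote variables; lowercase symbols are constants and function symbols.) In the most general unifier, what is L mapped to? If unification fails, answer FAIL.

Decompose mk/2: mk(k,Y) =?= mk(k,pair(pair(L,true),pair(m,X1))),  pair(true,k) =?= pair(true,k).
Decompose mk/2: k =?= k,  Y =?= pair(pair(L,true),pair(m,X1)).
Delete trivial equation k =?= k.
Bind Y := pair(pair(L,true),pair(m,X1)); no other remaining equation mentions Y.
Delete trivial equation pair(true,k) =?= pair(true,k).
Decompose pair/2: true =?= true,  pair(m,L) =?= pair(m,mk(L,true)).
Delete trivial equation true =?= true.
Decompose pair/2: m =?= m,  L =?= mk(L,true).
Delete trivial equation m =?= m.
Occurs check fails: L occurs in mk(L,true); the equation L =?= mk(L,true) has no finite solution.

FAIL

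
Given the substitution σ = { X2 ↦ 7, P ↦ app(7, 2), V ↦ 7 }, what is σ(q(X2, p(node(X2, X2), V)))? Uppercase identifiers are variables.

q(7, p(node(7, 7), 7))

Replace each occurrence of X2 with 7.
Replace each occurrence of V with 7.
Result: q(7, p(node(7, 7), 7)).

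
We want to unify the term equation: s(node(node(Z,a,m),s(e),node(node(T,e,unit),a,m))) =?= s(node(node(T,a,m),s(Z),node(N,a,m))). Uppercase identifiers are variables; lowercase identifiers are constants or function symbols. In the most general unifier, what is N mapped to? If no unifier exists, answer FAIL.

node(e,e,unit)

Decompose s/1: node(node(Z,a,m),s(e),node(node(T,e,unit),a,m)) =?= node(node(T,a,m),s(Z),node(N,a,m)).
Decompose node/3: node(Z,a,m) =?= node(T,a,m),  s(e) =?= s(Z),  node(node(T,e,unit),a,m) =?= node(N,a,m).
Decompose node/3: Z =?= T,  a =?= a,  m =?= m.
Bind Z := T; substituting into the one remaining equation that mentions Z gives: s(e) =?= s(T).
Delete trivial equation a =?= a.
Delete trivial equation m =?= m.
Decompose s/1: e =?= T.
Bind T := e; substituting into the remaining equation gives: node(node(e,e,unit),a,m) =?= node(N,a,m). Substituting into the earlier binding gives Z := e.
Decompose node/3: node(e,e,unit) =?= N,  a =?= a,  m =?= m.
Bind N := node(e,e,unit); no other remaining equation mentions N.
Delete trivial equation a =?= a.
Delete trivial equation m =?= m.
MGU = { Z := e, T := e, N := node(e,e,unit) }, so N := node(e,e,unit).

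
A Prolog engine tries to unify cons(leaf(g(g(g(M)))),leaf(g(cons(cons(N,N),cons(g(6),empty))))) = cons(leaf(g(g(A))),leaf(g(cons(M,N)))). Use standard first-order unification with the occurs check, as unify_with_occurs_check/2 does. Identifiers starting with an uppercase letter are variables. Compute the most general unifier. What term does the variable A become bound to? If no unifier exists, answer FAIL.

Decompose cons/2: leaf(g(g(g(M)))) = leaf(g(g(A))),  leaf(g(cons(cons(N,N),cons(g(6),empty)))) = leaf(g(cons(M,N))).
Decompose leaf/1: g(g(g(M))) = g(g(A)).
Decompose g/1: g(g(M)) = g(A).
Decompose g/1: g(M) = A.
Bind A := g(M); no other remaining equation mentions A.
Decompose leaf/1: g(cons(cons(N,N),cons(g(6),empty))) = g(cons(M,N)).
Decompose g/1: cons(cons(N,N),cons(g(6),empty)) = cons(M,N).
Decompose cons/2: cons(N,N) = M,  cons(g(6),empty) = N.
Bind M := cons(N,N); no other remaining equation mentions M. Substituting into the earlier binding gives A := g(cons(N,N)).
Bind N := cons(g(6),empty). Substituting into the earlier bindings gives A := g(cons(cons(g(6),empty),cons(g(6),empty))), M := cons(cons(g(6),empty),cons(g(6),empty)).
MGU = { A ↦ g(cons(cons(g(6),empty),cons(g(6),empty))), M ↦ cons(cons(g(6),empty),cons(g(6),empty)), N ↦ cons(g(6),empty) }, so A ↦ g(cons(cons(g(6),empty),cons(g(6),empty))).

g(cons(cons(g(6),empty),cons(g(6),empty)))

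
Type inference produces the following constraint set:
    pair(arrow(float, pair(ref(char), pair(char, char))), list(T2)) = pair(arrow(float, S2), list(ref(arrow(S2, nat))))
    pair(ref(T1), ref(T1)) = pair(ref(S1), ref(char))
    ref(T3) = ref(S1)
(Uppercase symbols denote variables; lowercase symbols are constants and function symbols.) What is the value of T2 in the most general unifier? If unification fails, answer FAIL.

Decompose pair/2: arrow(float, pair(ref(char), pair(char, char))) = arrow(float, S2),  list(T2) = list(ref(arrow(S2, nat))).
Decompose arrow/2: float = float,  pair(ref(char), pair(char, char)) = S2.
Delete trivial equation float = float.
Bind S2 := pair(ref(char), pair(char, char)); substituting into the one remaining equation that mentions S2 gives: list(T2) = list(ref(arrow(pair(ref(char), pair(char, char)), nat))).
Decompose list/1: T2 = ref(arrow(pair(ref(char), pair(char, char)), nat)).
Bind T2 := ref(arrow(pair(ref(char), pair(char, char)), nat)); no other remaining equation mentions T2.
Decompose pair/2: ref(T1) = ref(S1),  ref(T1) = ref(char).
Decompose ref/1: T1 = S1.
Bind T1 := S1; substituting into the one remaining equation that mentions T1 gives: ref(S1) = ref(char).
Decompose ref/1: S1 = char.
Bind S1 := char; substituting into the remaining equation gives: ref(T3) = ref(char). Substituting into the earlier binding gives T1 := char.
Decompose ref/1: T3 = char.
Bind T3 := char.
MGU = { S2 := pair(ref(char), pair(char, char)), T2 := ref(arrow(pair(ref(char), pair(char, char)), nat)), T1 := char, S1 := char, T3 := char }, so T2 := ref(arrow(pair(ref(char), pair(char, char)), nat)).

ref(arrow(pair(ref(char), pair(char, char)), nat))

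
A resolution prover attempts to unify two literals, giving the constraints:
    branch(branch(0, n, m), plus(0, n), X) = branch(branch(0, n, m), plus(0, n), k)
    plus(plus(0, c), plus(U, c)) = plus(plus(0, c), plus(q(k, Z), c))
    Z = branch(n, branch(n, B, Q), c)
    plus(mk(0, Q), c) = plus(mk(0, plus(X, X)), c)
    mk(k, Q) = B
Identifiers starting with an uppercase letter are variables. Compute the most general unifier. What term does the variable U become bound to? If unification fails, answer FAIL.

Decompose branch/3: branch(0, n, m) = branch(0, n, m),  plus(0, n) = plus(0, n),  X = k.
Delete trivial equation branch(0, n, m) = branch(0, n, m).
Delete trivial equation plus(0, n) = plus(0, n).
Bind X := k; substituting into the one remaining equation that mentions X gives: plus(mk(0, Q), c) = plus(mk(0, plus(k, k)), c).
Decompose plus/2: plus(0, c) = plus(0, c),  plus(U, c) = plus(q(k, Z), c).
Delete trivial equation plus(0, c) = plus(0, c).
Decompose plus/2: U = q(k, Z),  c = c.
Bind U := q(k, Z); no other remaining equation mentions U.
Delete trivial equation c = c.
Bind Z := branch(n, branch(n, B, Q), c); no other remaining equation mentions Z. Substituting into the earlier binding gives U := q(k, branch(n, branch(n, B, Q), c)).
Decompose plus/2: mk(0, Q) = mk(0, plus(k, k)),  c = c.
Decompose mk/2: 0 = 0,  Q = plus(k, k).
Delete trivial equation 0 = 0.
Bind Q := plus(k, k); substituting into the one remaining equation that mentions Q gives: mk(k, plus(k, k)) = B. Substituting into the earlier bindings gives U := q(k, branch(n, branch(n, B, plus(k, k)), c)), Z := branch(n, branch(n, B, plus(k, k)), c).
Delete trivial equation c = c.
Bind B := mk(k, plus(k, k)). Substituting into the earlier bindings gives U := q(k, branch(n, branch(n, mk(k, plus(k, k)), plus(k, k)), c)), Z := branch(n, branch(n, mk(k, plus(k, k)), plus(k, k)), c).
MGU = { X -> k, U -> q(k, branch(n, branch(n, mk(k, plus(k, k)), plus(k, k)), c)), Z -> branch(n, branch(n, mk(k, plus(k, k)), plus(k, k)), c), Q -> plus(k, k), B -> mk(k, plus(k, k)) }, so U -> q(k, branch(n, branch(n, mk(k, plus(k, k)), plus(k, k)), c)).

q(k, branch(n, branch(n, mk(k, plus(k, k)), plus(k, k)), c))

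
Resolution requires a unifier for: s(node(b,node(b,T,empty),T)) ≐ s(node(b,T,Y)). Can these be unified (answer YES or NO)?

Decompose s/1: node(b,node(b,T,empty),T) ≐ node(b,T,Y).
Decompose node/3: b ≐ b,  node(b,T,empty) ≐ T,  T ≐ Y.
Delete trivial equation b ≐ b.
Occurs check fails: T occurs in node(b,T,empty); the equation T ≐ node(b,T,empty) has no finite solution.

NO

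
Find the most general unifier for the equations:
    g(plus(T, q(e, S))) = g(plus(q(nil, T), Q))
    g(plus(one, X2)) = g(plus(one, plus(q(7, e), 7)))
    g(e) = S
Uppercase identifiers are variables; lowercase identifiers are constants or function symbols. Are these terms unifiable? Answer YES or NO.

Decompose g/1: plus(T, q(e, S)) = plus(q(nil, T), Q).
Decompose plus/2: T = q(nil, T),  q(e, S) = Q.
Occurs check fails: T occurs in q(nil, T); the equation T = q(nil, T) has no finite solution.

NO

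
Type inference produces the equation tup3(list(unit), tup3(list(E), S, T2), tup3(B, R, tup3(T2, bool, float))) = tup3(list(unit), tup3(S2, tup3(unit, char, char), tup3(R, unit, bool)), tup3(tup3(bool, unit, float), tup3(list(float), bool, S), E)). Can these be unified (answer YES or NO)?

YES

Decompose tup3/3: list(unit) = list(unit),  tup3(list(E), S, T2) = tup3(S2, tup3(unit, char, char), tup3(R, unit, bool)),  tup3(B, R, tup3(T2, bool, float)) = tup3(tup3(bool, unit, float), tup3(list(float), bool, S), E).
Delete trivial equation list(unit) = list(unit).
Decompose tup3/3: list(E) = S2,  S = tup3(unit, char, char),  T2 = tup3(R, unit, bool).
Bind S2 := list(E); no other remaining equation mentions S2.
Bind S := tup3(unit, char, char); substituting into the one remaining equation that mentions S gives: tup3(B, R, tup3(T2, bool, float)) = tup3(tup3(bool, unit, float), tup3(list(float), bool, tup3(unit, char, char)), E).
Bind T2 := tup3(R, unit, bool); substituting into the remaining equation gives: tup3(B, R, tup3(tup3(R, unit, bool), bool, float)) = tup3(tup3(bool, unit, float), tup3(list(float), bool, tup3(unit, char, char)), E).
Decompose tup3/3: B = tup3(bool, unit, float),  R = tup3(list(float), bool, tup3(unit, char, char)),  tup3(tup3(R, unit, bool), bool, float) = E.
Bind B := tup3(bool, unit, float); no other remaining equation mentions B.
Bind R := tup3(list(float), bool, tup3(unit, char, char)); substituting into the remaining equation gives: tup3(tup3(tup3(list(float), bool, tup3(unit, char, char)), unit, bool), bool, float) = E. Substituting into the earlier binding gives T2 := tup3(tup3(list(float), bool, tup3(unit, char, char)), unit, bool).
Bind E := tup3(tup3(tup3(list(float), bool, tup3(unit, char, char)), unit, bool), bool, float). Substituting into the earlier binding gives S2 := list(tup3(tup3(tup3(list(float), bool, tup3(unit, char, char)), unit, bool), bool, float)).
No equations remain and no clash or occurs-check failure arose, so a unifier exists.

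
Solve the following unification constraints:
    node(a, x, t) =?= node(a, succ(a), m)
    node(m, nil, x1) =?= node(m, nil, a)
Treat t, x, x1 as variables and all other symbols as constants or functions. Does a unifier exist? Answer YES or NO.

YES

Decompose node/3: a =?= a,  x =?= succ(a),  t =?= m.
Delete trivial equation a =?= a.
Bind x := succ(a); no other remaining equation mentions x.
Bind t := m; no other remaining equation mentions t.
Decompose node/3: m =?= m,  nil =?= nil,  x1 =?= a.
Delete trivial equation m =?= m.
Delete trivial equation nil =?= nil.
Bind x1 := a.
No equations remain and no clash or occurs-check failure arose, so a unifier exists.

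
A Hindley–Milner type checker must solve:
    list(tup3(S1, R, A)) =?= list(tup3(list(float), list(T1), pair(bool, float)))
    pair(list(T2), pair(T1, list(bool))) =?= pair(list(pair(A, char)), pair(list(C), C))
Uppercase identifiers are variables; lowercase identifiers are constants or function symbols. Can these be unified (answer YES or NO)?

YES

Decompose list/1: tup3(S1, R, A) =?= tup3(list(float), list(T1), pair(bool, float)).
Decompose tup3/3: S1 =?= list(float),  R =?= list(T1),  A =?= pair(bool, float).
Bind S1 := list(float); no other remaining equation mentions S1.
Bind R := list(T1); no other remaining equation mentions R.
Bind A := pair(bool, float); substituting into the remaining equation gives: pair(list(T2), pair(T1, list(bool))) =?= pair(list(pair(pair(bool, float), char)), pair(list(C), C)).
Decompose pair/2: list(T2) =?= list(pair(pair(bool, float), char)),  pair(T1, list(bool)) =?= pair(list(C), C).
Decompose list/1: T2 =?= pair(pair(bool, float), char).
Bind T2 := pair(pair(bool, float), char); no other remaining equation mentions T2.
Decompose pair/2: T1 =?= list(C),  list(bool) =?= C.
Bind T1 := list(C); no other remaining equation mentions T1. Substituting into the earlier binding gives R := list(list(C)).
Bind C := list(bool). Substituting into the earlier bindings gives R := list(list(list(bool))), T1 := list(list(bool)).
No equations remain and no clash or occurs-check failure arose, so a unifier exists.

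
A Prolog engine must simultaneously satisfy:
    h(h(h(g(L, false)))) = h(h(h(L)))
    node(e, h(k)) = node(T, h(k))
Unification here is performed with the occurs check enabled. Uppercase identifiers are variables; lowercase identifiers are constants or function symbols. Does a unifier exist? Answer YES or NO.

Decompose h/1: h(h(g(L, false))) = h(h(L)).
Decompose h/1: h(g(L, false)) = h(L).
Decompose h/1: g(L, false) = L.
Occurs check fails: L occurs in g(L, false); the equation L = g(L, false) has no finite solution.

NO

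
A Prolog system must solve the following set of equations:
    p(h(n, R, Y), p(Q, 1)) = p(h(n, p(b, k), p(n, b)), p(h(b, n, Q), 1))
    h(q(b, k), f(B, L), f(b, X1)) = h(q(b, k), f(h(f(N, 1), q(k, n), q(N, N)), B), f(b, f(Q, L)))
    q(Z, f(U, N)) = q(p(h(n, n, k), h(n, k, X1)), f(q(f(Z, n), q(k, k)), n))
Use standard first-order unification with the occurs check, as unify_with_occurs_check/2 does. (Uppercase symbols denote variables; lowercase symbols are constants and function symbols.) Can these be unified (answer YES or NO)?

NO

Decompose p/2: h(n, R, Y) = h(n, p(b, k), p(n, b)),  p(Q, 1) = p(h(b, n, Q), 1).
Decompose h/3: n = n,  R = p(b, k),  Y = p(n, b).
Delete trivial equation n = n.
Bind R := p(b, k); no other remaining equation mentions R.
Bind Y := p(n, b); no other remaining equation mentions Y.
Decompose p/2: Q = h(b, n, Q),  1 = 1.
Occurs check fails: Q occurs in h(b, n, Q); the equation Q = h(b, n, Q) has no finite solution.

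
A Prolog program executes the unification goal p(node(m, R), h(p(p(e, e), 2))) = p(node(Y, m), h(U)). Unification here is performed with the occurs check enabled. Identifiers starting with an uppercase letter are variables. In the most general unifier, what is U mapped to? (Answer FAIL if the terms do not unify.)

p(p(e, e), 2)

Decompose p/2: node(m, R) = node(Y, m),  h(p(p(e, e), 2)) = h(U).
Decompose node/2: m = Y,  R = m.
Bind Y := m; no other remaining equation mentions Y.
Bind R := m; no other remaining equation mentions R.
Decompose h/1: p(p(e, e), 2) = U.
Bind U := p(p(e, e), 2).
MGU = { Y ↦ m, R ↦ m, U ↦ p(p(e, e), 2) }, so U ↦ p(p(e, e), 2).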